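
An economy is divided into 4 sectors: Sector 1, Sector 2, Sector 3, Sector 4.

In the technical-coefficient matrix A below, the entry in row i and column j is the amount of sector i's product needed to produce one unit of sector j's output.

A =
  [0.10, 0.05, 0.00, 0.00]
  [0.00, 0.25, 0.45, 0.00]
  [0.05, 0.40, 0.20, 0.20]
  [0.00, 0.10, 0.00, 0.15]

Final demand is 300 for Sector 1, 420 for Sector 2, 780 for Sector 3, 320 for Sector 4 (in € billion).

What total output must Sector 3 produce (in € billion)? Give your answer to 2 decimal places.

x_3 = 2040.91

I − A =
  [   0.90    -0.05     0.00     0.00]
  [   0.00     0.75    -0.45     0.00]
  [  -0.05    -0.40     0.80    -0.20]
  [   0.00    -0.10     0.00     0.85]
Compute the cofactors C_ij = (−1)^(i+j)·(3×3 minor ij) of I−A; the adjugate is their transpose:
adj(I−A) = Cᵀ =
  [ 0.348000   0.034000   0.019125   0.004500]
  [ 0.019125   0.612000   0.344250   0.081000]
  [ 0.031875   0.326125   0.573750   0.135000]
  [ 0.002250   0.072000   0.040500   0.376875]
det(I−A) = Σ_j (I−A)_1j·C_1j = (0.90)(0.348000) + (-0.05)(0.019125) + (0.00)(0.031875) + (0.00)(0.002250) = 0.31224375
(I − A)⁻¹ = adj(I−A) / det(I−A) ≈
  [   1.1145     0.1089     0.0613     0.0144]
  [   0.0613     1.9600     1.1025     0.2594]
  [   0.1021     1.0445     1.8375     0.4324]
  [   0.0072     0.2306     0.1297     1.2070]
x = (I − A)⁻¹ d = adj(I−A)·d / det(I−A), with det(I−A) = 0.31224375:
  x_1 = (0.348000·300 + 0.034000·420 + 0.019125·780 + 0.004500·320) / 0.31224375 = 135.0375 / 0.31224375 ≈ 432.47
  x_2 = (0.019125·300 + 0.612000·420 + 0.344250·780 + 0.081000·320) / 0.31224375 = 557.2125 / 0.31224375 ≈ 1784.54
  x_3 = (0.031875·300 + 0.326125·420 + 0.573750·780 + 0.135000·320) / 0.31224375 = 637.26 / 0.31224375 ≈ 2040.91
  x_4 = (0.002250·300 + 0.072000·420 + 0.040500·780 + 0.376875·320) / 0.31224375 = 183.105 / 0.31224375 ≈ 586.42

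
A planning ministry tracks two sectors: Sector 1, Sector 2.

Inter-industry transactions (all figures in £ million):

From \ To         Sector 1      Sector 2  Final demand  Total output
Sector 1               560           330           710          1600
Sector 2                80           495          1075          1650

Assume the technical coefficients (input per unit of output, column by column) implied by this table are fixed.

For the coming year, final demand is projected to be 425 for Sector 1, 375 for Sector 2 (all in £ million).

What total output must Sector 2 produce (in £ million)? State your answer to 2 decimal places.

x_2 = 595.51

Technical coefficients a_ij = z_ij / X_j:
  a_11 = 560/1600 = 0.35, a_21 = 80/1600 = 0.05
  a_12 = 330/1650 = 0.20, a_22 = 495/1650 = 0.30
I − A =
  [   0.65    -0.20]
  [  -0.05     0.70]
det(I−A) = (0.65)(0.70) − (-0.20)(-0.05) = 0.4450
adj(I−A) = [[0.70, 0.20], [0.05, 0.65]]
(I − A)⁻¹ = adj(I−A) / det(I−A) ≈
  [   1.5730     0.4494]
  [   0.1124     1.4607]
x = (I − A)⁻¹ d = adj(I−A)·d / det(I−A), with det(I−A) = 0.4450:
  x_1 = (0.70·425 + 0.20·375) / 0.4450 = 372.50 / 0.4450 ≈ 837.08
  x_2 = (0.05·425 + 0.65·375) / 0.4450 = 265.00 / 0.4450 ≈ 595.51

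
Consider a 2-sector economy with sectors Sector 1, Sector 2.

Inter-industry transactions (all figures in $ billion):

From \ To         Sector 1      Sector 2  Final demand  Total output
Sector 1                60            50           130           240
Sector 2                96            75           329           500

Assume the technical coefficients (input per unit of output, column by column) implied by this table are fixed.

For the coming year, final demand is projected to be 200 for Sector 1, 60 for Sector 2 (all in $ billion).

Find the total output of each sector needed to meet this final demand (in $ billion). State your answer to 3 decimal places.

Technical coefficients a_ij = z_ij / X_j:
  a_11 = 60/240 = 0.25, a_21 = 96/240 = 0.40
  a_12 = 50/500 = 0.10, a_22 = 75/500 = 0.15
I − A =
  [   0.75    -0.10]
  [  -0.40     0.85]
det(I−A) = (0.75)(0.85) − (-0.10)(-0.40) = 0.5975
adj(I−A) = [[0.85, 0.10], [0.40, 0.75]]
(I − A)⁻¹ = adj(I−A) / det(I−A) ≈
  [   1.4226     0.1674]
  [   0.6695     1.2552]
x = (I − A)⁻¹ d = adj(I−A)·d / det(I−A), with det(I−A) = 0.5975:
  x_1 = (0.85·200 + 0.10·60) / 0.5975 = 176.00 / 0.5975 ≈ 294.561
  x_2 = (0.40·200 + 0.75·60) / 0.5975 = 125.00 / 0.5975 ≈ 209.205

x_1 = 294.561, x_2 = 209.205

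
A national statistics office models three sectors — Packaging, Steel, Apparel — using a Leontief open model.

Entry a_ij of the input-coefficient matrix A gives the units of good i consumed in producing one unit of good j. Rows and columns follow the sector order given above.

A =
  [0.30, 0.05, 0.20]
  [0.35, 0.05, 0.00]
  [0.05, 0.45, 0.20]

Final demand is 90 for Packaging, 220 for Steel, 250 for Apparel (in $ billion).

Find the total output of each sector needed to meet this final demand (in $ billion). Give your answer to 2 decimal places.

x_1 = 302.94, x_2 = 343.19, x_3 = 524.48

I − A =
  [   0.70    -0.05    -0.20]
  [  -0.35     0.95     0.00]
  [  -0.05    -0.45     0.80]
Cofactors of I−A, C_ij = (−1)^(i+j)·(minor ij) (rows/columns in the sector order above):
  C_11 = (0.95)(0.80) − (0.00)(-0.45) = 0.7600
  C_12 = −[(-0.35)(0.80) − (0.00)(-0.05)] = 0.2800
  C_13 = (-0.35)(-0.45) − (0.95)(-0.05) = 0.2050
  C_21 = −[(-0.05)(0.80) − (-0.20)(-0.45)] = 0.1300
  C_22 = (0.70)(0.80) − (-0.20)(-0.05) = 0.5500
  C_23 = −[(0.70)(-0.45) − (-0.05)(-0.05)] = 0.3175
  C_31 = (-0.05)(0.00) − (-0.20)(0.95) = 0.1900
  C_32 = −[(0.70)(0.00) − (-0.20)(-0.35)] = 0.0700
  C_33 = (0.70)(0.95) − (-0.05)(-0.35) = 0.6475
det(I−A) = Σ_j (I−A)_1j·C_1j = (0.70)(0.7600) + (-0.05)(0.2800) + (-0.20)(0.2050) = 0.4770
adj(I−A) = Cᵀ =
  [ 0.7600   0.1300   0.1900]
  [ 0.2800   0.5500   0.0700]
  [ 0.2050   0.3175   0.6475]
(I − A)⁻¹ = adj(I−A) / det(I−A) ≈
  [   1.5933     0.2725     0.3983]
  [   0.5870     1.1530     0.1468]
  [   0.4298     0.6656     1.3574]
x = (I − A)⁻¹ d = adj(I−A)·d / det(I−A), with det(I−A) = 0.4770:
  x_1 = (0.7600·90 + 0.1300·220 + 0.1900·250) / 0.4770 = 144.50 / 0.4770 ≈ 302.94
  x_2 = (0.2800·90 + 0.5500·220 + 0.0700·250) / 0.4770 = 163.70 / 0.4770 ≈ 343.19
  x_3 = (0.2050·90 + 0.3175·220 + 0.6475·250) / 0.4770 = 250.175 / 0.4770 ≈ 524.48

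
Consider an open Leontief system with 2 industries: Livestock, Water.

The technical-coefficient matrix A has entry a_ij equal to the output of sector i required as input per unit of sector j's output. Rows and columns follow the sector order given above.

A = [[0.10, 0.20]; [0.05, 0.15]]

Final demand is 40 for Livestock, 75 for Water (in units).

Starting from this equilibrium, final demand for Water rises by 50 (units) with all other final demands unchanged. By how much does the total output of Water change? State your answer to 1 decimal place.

I − A =
  [   0.90    -0.20]
  [  -0.05     0.85]
det(I−A) = (0.90)(0.85) − (-0.20)(-0.05) = 0.7550
adj(I−A) = [[0.85, 0.20], [0.05, 0.90]]
(I − A)⁻¹ = adj(I−A) / det(I−A) ≈
  [   1.1258     0.2649]
  [   0.0662     1.1921]
Δx = (I − A)⁻¹ Δd with Δd having +50 in the Water component and 0 elsewhere.
So Δx_W = L_WW · (+50), where L_WW = adj(I−A)_WW / det(I−A) = 0.90 / 0.7550.
Δx_W = 0.90 × (+50) / 0.7550 = 45.00 / 0.7550 ≈ 59.6.

Δx_W = 59.6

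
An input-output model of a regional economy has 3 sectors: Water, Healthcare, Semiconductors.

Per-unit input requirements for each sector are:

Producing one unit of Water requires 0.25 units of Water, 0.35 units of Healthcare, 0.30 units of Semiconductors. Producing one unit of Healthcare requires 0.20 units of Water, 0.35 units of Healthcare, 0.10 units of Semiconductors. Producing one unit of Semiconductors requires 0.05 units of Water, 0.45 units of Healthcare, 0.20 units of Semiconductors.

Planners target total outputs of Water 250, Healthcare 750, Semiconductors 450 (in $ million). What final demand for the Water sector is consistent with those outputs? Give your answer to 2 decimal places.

I − A =
  [   0.75    -0.20    -0.05]
  [  -0.35     0.65    -0.45]
  [  -0.30    -0.10     0.80]
d = (I − A) x:
  d_1 = (+0.75)·250 + (-0.20)·750 + (-0.05)·450 = 15.00
  d_2 = (-0.35)·250 + (+0.65)·750 + (-0.45)·450 = 197.50
  d_3 = (-0.30)·250 + (-0.10)·750 + (+0.80)·450 = 210.00

d_1 = 15.00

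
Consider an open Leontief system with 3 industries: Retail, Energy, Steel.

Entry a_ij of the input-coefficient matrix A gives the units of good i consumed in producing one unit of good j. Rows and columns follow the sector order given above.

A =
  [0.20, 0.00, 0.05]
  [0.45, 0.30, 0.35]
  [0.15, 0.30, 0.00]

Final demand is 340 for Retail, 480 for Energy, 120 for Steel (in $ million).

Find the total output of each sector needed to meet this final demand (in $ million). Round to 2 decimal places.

x_1 = 460.56, x_2 = 1266.27, x_3 = 568.97

I − A =
  [   0.80     0.00    -0.05]
  [  -0.45     0.70    -0.35]
  [  -0.15    -0.30     1.00]
Cofactors of I−A, C_ij = (−1)^(i+j)·(minor ij) (rows/columns in the sector order above):
  C_11 = (0.70)(1.00) − (-0.35)(-0.30) = 0.5950
  C_12 = −[(-0.45)(1.00) − (-0.35)(-0.15)] = 0.5025
  C_13 = (-0.45)(-0.30) − (0.70)(-0.15) = 0.2400
  C_21 = −[(0.00)(1.00) − (-0.05)(-0.30)] = 0.0150
  C_22 = (0.80)(1.00) − (-0.05)(-0.15) = 0.7925
  C_23 = −[(0.80)(-0.30) − (0.00)(-0.15)] = 0.2400
  C_31 = (0.00)(-0.35) − (-0.05)(0.70) = 0.0350
  C_32 = −[(0.80)(-0.35) − (-0.05)(-0.45)] = 0.3025
  C_33 = (0.80)(0.70) − (0.00)(-0.45) = 0.5600
det(I−A) = Σ_j (I−A)_1j·C_1j = (0.80)(0.5950) + (0.00)(0.5025) + (-0.05)(0.2400) = 0.4640
adj(I−A) = Cᵀ =
  [ 0.5950   0.0150   0.0350]
  [ 0.5025   0.7925   0.3025]
  [ 0.2400   0.2400   0.5600]
(I − A)⁻¹ = adj(I−A) / det(I−A) ≈
  [   1.2823     0.0323     0.0754]
  [   1.0830     1.7080     0.6519]
  [   0.5172     0.5172     1.2069]
x = (I − A)⁻¹ d = adj(I−A)·d / det(I−A), with det(I−A) = 0.4640:
  x_1 = (0.5950·340 + 0.0150·480 + 0.0350·120) / 0.4640 = 213.70 / 0.4640 ≈ 460.56
  x_2 = (0.5025·340 + 0.7925·480 + 0.3025·120) / 0.4640 = 587.55 / 0.4640 ≈ 1266.27
  x_3 = (0.2400·340 + 0.2400·480 + 0.5600·120) / 0.4640 = 264.00 / 0.4640 ≈ 568.97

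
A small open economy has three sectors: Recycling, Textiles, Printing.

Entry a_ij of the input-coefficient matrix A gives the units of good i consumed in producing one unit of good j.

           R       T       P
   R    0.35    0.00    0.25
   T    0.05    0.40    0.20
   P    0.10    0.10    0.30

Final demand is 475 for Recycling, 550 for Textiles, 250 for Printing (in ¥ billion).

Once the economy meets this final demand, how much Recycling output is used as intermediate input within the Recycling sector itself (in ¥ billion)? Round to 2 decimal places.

I − A =
  [   0.65     0.00    -0.25]
  [  -0.05     0.60    -0.20]
  [  -0.10    -0.10     0.70]
Cofactors of I−A, C_ij = (−1)^(i+j)·(minor ij) (rows/columns in the sector order above):
  C_11 = (0.60)(0.70) − (-0.20)(-0.10) = 0.4000
  C_12 = −[(-0.05)(0.70) − (-0.20)(-0.10)] = 0.0550
  C_13 = (-0.05)(-0.10) − (0.60)(-0.10) = 0.0650
  C_21 = −[(0.00)(0.70) − (-0.25)(-0.10)] = 0.0250
  C_22 = (0.65)(0.70) − (-0.25)(-0.10) = 0.4300
  C_23 = −[(0.65)(-0.10) − (0.00)(-0.10)] = 0.0650
  C_31 = (0.00)(-0.20) − (-0.25)(0.60) = 0.1500
  C_32 = −[(0.65)(-0.20) − (-0.25)(-0.05)] = 0.1425
  C_33 = (0.65)(0.60) − (0.00)(-0.05) = 0.3900
det(I−A) = Σ_j (I−A)_1j·C_1j = (0.65)(0.4000) + (0.00)(0.0550) + (-0.25)(0.0650) = 0.24375
adj(I−A) = Cᵀ =
  [ 0.4000   0.0250   0.1500]
  [ 0.0550   0.4300   0.1425]
  [ 0.0650   0.0650   0.3900]
(I − A)⁻¹ = adj(I−A) / det(I−A) ≈
  [   1.6410     0.1026     0.6154]
  [   0.2256     1.7641     0.5846]
  [   0.2667     0.2667     1.6000]
First solve x = (I − A)⁻¹ d = adj(I−A)·d / det(I−A); in particular x_R = (0.4000·475 + 0.0250·550 + 0.1500·250) / 0.24375 = 241.25 / 0.24375 ≈ 989.7436.
Intermediate flow from R to R: z_RR = a_RR · x_R = 0.35 × 241.25 / 0.24375 = 84.4375 / 0.24375 ≈ 346.41.

z_RR = 346.41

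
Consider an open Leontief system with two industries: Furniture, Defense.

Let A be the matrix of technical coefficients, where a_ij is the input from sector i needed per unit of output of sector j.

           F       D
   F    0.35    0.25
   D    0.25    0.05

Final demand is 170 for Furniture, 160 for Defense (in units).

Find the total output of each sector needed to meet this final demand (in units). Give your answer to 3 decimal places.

I − A =
  [   0.65    -0.25]
  [  -0.25     0.95]
det(I−A) = (0.65)(0.95) − (-0.25)(-0.25) = 0.5550
adj(I−A) = [[0.95, 0.25], [0.25, 0.65]]
(I − A)⁻¹ = adj(I−A) / det(I−A) ≈
  [   1.7117     0.4505]
  [   0.4505     1.1712]
x = (I − A)⁻¹ d = adj(I−A)·d / det(I−A), with det(I−A) = 0.5550:
  x_F = (0.95·170 + 0.25·160) / 0.5550 = 201.50 / 0.5550 ≈ 363.063
  x_D = (0.25·170 + 0.65·160) / 0.5550 = 146.50 / 0.5550 ≈ 263.964

x_F = 363.063, x_D = 263.964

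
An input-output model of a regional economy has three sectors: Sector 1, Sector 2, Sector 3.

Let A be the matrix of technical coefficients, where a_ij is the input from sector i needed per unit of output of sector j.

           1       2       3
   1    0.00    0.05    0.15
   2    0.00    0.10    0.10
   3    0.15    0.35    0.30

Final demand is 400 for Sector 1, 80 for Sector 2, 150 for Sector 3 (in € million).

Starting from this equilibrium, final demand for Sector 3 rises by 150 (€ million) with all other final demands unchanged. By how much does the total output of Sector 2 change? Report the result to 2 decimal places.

Δx_2 = 26.13

I − A =
  [   1.00    -0.05    -0.15]
  [   0.00     0.90    -0.10]
  [  -0.15    -0.35     0.70]
Cofactors of I−A, C_ij = (−1)^(i+j)·(minor ij) (rows/columns in the sector order above):
  C_11 = (0.90)(0.70) − (-0.10)(-0.35) = 0.5950
  C_12 = −[(0.00)(0.70) − (-0.10)(-0.15)] = 0.0150
  C_13 = (0.00)(-0.35) − (0.90)(-0.15) = 0.1350
  C_21 = −[(-0.05)(0.70) − (-0.15)(-0.35)] = 0.0875
  C_22 = (1.00)(0.70) − (-0.15)(-0.15) = 0.6775
  C_23 = −[(1.00)(-0.35) − (-0.05)(-0.15)] = 0.3575
  C_31 = (-0.05)(-0.10) − (-0.15)(0.90) = 0.1400
  C_32 = −[(1.00)(-0.10) − (-0.15)(0.00)] = 0.1000
  C_33 = (1.00)(0.90) − (-0.05)(0.00) = 0.9000
det(I−A) = Σ_j (I−A)_1j·C_1j = (1.00)(0.5950) + (-0.05)(0.0150) + (-0.15)(0.1350) = 0.5740
adj(I−A) = Cᵀ =
  [ 0.5950   0.0875   0.1400]
  [ 0.0150   0.6775   0.1000]
  [ 0.1350   0.3575   0.9000]
(I − A)⁻¹ = adj(I−A) / det(I−A) ≈
  [   1.0366     0.1524     0.2439]
  [   0.0261     1.1803     0.1742]
  [   0.2352     0.6228     1.5679]
Δx = (I − A)⁻¹ Δd with Δd having +150 in the Sector 3 component and 0 elsewhere.
So Δx_2 = L_23 · (+150), where L_23 = adj(I−A)_23 / det(I−A) = 0.1000 / 0.5740.
Δx_2 = 0.1000 × (+150) / 0.5740 = 15.00 / 0.5740 ≈ 26.13.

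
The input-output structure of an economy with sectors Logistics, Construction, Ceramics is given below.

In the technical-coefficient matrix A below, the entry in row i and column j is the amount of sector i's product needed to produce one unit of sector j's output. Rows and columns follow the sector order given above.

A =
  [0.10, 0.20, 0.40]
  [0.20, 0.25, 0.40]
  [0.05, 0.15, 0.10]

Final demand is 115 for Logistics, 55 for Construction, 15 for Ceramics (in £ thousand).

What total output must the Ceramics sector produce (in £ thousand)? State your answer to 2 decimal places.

I − A =
  [   0.90    -0.20    -0.40]
  [  -0.20     0.75    -0.40]
  [  -0.05    -0.15     0.90]
Cofactors of I−A, C_ij = (−1)^(i+j)·(minor ij) (rows/columns in the sector order above):
  C_11 = (0.75)(0.90) − (-0.40)(-0.15) = 0.6150
  C_12 = −[(-0.20)(0.90) − (-0.40)(-0.05)] = 0.2000
  C_13 = (-0.20)(-0.15) − (0.75)(-0.05) = 0.0675
  C_21 = −[(-0.20)(0.90) − (-0.40)(-0.15)] = 0.2400
  C_22 = (0.90)(0.90) − (-0.40)(-0.05) = 0.7900
  C_23 = −[(0.90)(-0.15) − (-0.20)(-0.05)] = 0.1450
  C_31 = (-0.20)(-0.40) − (-0.40)(0.75) = 0.3800
  C_32 = −[(0.90)(-0.40) − (-0.40)(-0.20)] = 0.4400
  C_33 = (0.90)(0.75) − (-0.20)(-0.20) = 0.6350
det(I−A) = Σ_j (I−A)_1j·C_1j = (0.90)(0.6150) + (-0.20)(0.2000) + (-0.40)(0.0675) = 0.4865
adj(I−A) = Cᵀ =
  [ 0.6150   0.2400   0.3800]
  [ 0.2000   0.7900   0.4400]
  [ 0.0675   0.1450   0.6350]
(I − A)⁻¹ = adj(I−A) / det(I−A) ≈
  [   1.2641     0.4933     0.7811]
  [   0.4111     1.6238     0.9044]
  [   0.1387     0.2980     1.3052]
x = (I − A)⁻¹ d = adj(I−A)·d / det(I−A), with det(I−A) = 0.4865:
  x_1 = (0.6150·115 + 0.2400·55 + 0.3800·15) / 0.4865 = 89.625 / 0.4865 ≈ 184.22
  x_2 = (0.2000·115 + 0.7900·55 + 0.4400·15) / 0.4865 = 73.05 / 0.4865 ≈ 150.15
  x_3 = (0.0675·115 + 0.1450·55 + 0.6350·15) / 0.4865 = 25.2625 / 0.4865 ≈ 51.93

x_3 = 51.93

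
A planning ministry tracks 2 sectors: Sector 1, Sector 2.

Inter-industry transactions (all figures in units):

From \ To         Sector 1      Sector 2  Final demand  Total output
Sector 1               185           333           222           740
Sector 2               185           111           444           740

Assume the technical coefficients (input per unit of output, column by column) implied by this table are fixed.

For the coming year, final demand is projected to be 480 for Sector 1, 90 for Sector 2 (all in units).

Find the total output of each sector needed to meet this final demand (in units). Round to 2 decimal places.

Technical coefficients a_ij = z_ij / X_j:
  a_11 = 185/740 = 0.25, a_21 = 185/740 = 0.25
  a_12 = 333/740 = 0.45, a_22 = 111/740 = 0.15
I − A =
  [   0.75    -0.45]
  [  -0.25     0.85]
det(I−A) = (0.75)(0.85) − (-0.45)(-0.25) = 0.5250
adj(I−A) = [[0.85, 0.45], [0.25, 0.75]]
(I − A)⁻¹ = adj(I−A) / det(I−A) ≈
  [   1.6190     0.8571]
  [   0.4762     1.4286]
x = (I − A)⁻¹ d = adj(I−A)·d / det(I−A), with det(I−A) = 0.5250:
  x_1 = (0.85·480 + 0.45·90) / 0.5250 = 448.50 / 0.5250 ≈ 854.29
  x_2 = (0.25·480 + 0.75·90) / 0.5250 = 187.50 / 0.5250 ≈ 357.14

x_1 = 854.29, x_2 = 357.14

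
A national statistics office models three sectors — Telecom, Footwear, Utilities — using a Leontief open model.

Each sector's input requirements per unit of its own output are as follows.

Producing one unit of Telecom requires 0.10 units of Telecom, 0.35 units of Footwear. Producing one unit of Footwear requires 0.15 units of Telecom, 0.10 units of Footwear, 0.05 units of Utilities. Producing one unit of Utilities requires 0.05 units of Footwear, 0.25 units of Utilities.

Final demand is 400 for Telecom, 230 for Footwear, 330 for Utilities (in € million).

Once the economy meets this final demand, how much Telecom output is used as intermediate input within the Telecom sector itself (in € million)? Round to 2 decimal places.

z_11 = 52.55

I − A =
  [   0.90    -0.15     0.00]
  [  -0.35     0.90    -0.05]
  [   0.00    -0.05     0.75]
Cofactors of I−A, C_ij = (−1)^(i+j)·(minor ij) (rows/columns in the sector order above):
  C_11 = (0.90)(0.75) − (-0.05)(-0.05) = 0.6725
  C_12 = −[(-0.35)(0.75) − (-0.05)(0.00)] = 0.2625
  C_13 = (-0.35)(-0.05) − (0.90)(0.00) = 0.0175
  C_21 = −[(-0.15)(0.75) − (0.00)(-0.05)] = 0.1125
  C_22 = (0.90)(0.75) − (0.00)(0.00) = 0.6750
  C_23 = −[(0.90)(-0.05) − (-0.15)(0.00)] = 0.0450
  C_31 = (-0.15)(-0.05) − (0.00)(0.90) = 0.0075
  C_32 = −[(0.90)(-0.05) − (0.00)(-0.35)] = 0.0450
  C_33 = (0.90)(0.90) − (-0.15)(-0.35) = 0.7575
det(I−A) = Σ_j (I−A)_1j·C_1j = (0.90)(0.6725) + (-0.15)(0.2625) + (0.00)(0.0175) = 0.565875
adj(I−A) = Cᵀ =
  [ 0.6725   0.1125   0.0075]
  [ 0.2625   0.6750   0.0450]
  [ 0.0175   0.0450   0.7575]
(I − A)⁻¹ = adj(I−A) / det(I−A) ≈
  [   1.1884     0.1988     0.0133]
  [   0.4639     1.1928     0.0795]
  [   0.0309     0.0795     1.3386]
First solve x = (I − A)⁻¹ d = adj(I−A)·d / det(I−A); in particular x_1 = (0.6725·400 + 0.1125·230 + 0.0075·330) / 0.565875 = 297.35 / 0.565875 ≈ 525.4694.
Intermediate flow from 1 to 1: z_11 = a_11 · x_1 = 0.10 × 297.35 / 0.565875 = 29.735 / 0.565875 ≈ 52.55.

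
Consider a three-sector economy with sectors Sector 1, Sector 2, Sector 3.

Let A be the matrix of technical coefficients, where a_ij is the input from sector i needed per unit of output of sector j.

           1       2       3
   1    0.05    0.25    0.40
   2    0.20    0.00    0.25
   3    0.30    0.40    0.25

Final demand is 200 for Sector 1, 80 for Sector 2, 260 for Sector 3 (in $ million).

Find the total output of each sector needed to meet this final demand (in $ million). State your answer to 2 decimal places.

x_1 = 679.41, x_2 = 427.49, x_3 = 846.43

I − A =
  [   0.95    -0.25    -0.40]
  [  -0.20     1.00    -0.25]
  [  -0.30    -0.40     0.75]
Cofactors of I−A, C_ij = (−1)^(i+j)·(minor ij) (rows/columns in the sector order above):
  C_11 = (1.00)(0.75) − (-0.25)(-0.40) = 0.6500
  C_12 = −[(-0.20)(0.75) − (-0.25)(-0.30)] = 0.2250
  C_13 = (-0.20)(-0.40) − (1.00)(-0.30) = 0.3800
  C_21 = −[(-0.25)(0.75) − (-0.40)(-0.40)] = 0.3475
  C_22 = (0.95)(0.75) − (-0.40)(-0.30) = 0.5925
  C_23 = −[(0.95)(-0.40) − (-0.25)(-0.30)] = 0.4550
  C_31 = (-0.25)(-0.25) − (-0.40)(1.00) = 0.4625
  C_32 = −[(0.95)(-0.25) − (-0.40)(-0.20)] = 0.3175
  C_33 = (0.95)(1.00) − (-0.25)(-0.20) = 0.9000
det(I−A) = Σ_j (I−A)_1j·C_1j = (0.95)(0.6500) + (-0.25)(0.2250) + (-0.40)(0.3800) = 0.40925
adj(I−A) = Cᵀ =
  [ 0.6500   0.3475   0.4625]
  [ 0.2250   0.5925   0.3175]
  [ 0.3800   0.4550   0.9000]
(I − A)⁻¹ = adj(I−A) / det(I−A) ≈
  [   1.5883     0.8491     1.1301]
  [   0.5498     1.4478     0.7758]
  [   0.9285     1.1118     2.1991]
x = (I − A)⁻¹ d = adj(I−A)·d / det(I−A), with det(I−A) = 0.40925:
  x_1 = (0.6500·200 + 0.3475·80 + 0.4625·260) / 0.40925 = 278.05 / 0.40925 ≈ 679.41
  x_2 = (0.2250·200 + 0.5925·80 + 0.3175·260) / 0.40925 = 174.95 / 0.40925 ≈ 427.49
  x_3 = (0.3800·200 + 0.4550·80 + 0.9000·260) / 0.40925 = 346.40 / 0.40925 ≈ 846.43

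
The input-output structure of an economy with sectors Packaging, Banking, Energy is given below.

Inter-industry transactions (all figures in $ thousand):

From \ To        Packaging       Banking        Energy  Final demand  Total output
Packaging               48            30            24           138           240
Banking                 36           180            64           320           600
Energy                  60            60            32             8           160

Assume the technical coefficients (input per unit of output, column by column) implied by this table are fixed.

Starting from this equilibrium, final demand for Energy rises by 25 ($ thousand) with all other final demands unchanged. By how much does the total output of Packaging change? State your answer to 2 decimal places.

Technical coefficients a_ij = z_ij / X_j:
  a_PP = 48/240 = 0.20, a_BP = 36/240 = 0.15, a_EP = 60/240 = 0.25
  a_PB = 30/600 = 0.05, a_BB = 180/600 = 0.30, a_EB = 60/600 = 0.10
  a_PE = 24/160 = 0.15, a_BE = 64/160 = 0.40, a_EE = 32/160 = 0.20
I − A =
  [   0.80    -0.05    -0.15]
  [  -0.15     0.70    -0.40]
  [  -0.25    -0.10     0.80]
Cofactors of I−A, C_ij = (−1)^(i+j)·(minor ij) (rows/columns in the sector order above):
  C_11 = (0.70)(0.80) − (-0.40)(-0.10) = 0.5200
  C_12 = −[(-0.15)(0.80) − (-0.40)(-0.25)] = 0.2200
  C_13 = (-0.15)(-0.10) − (0.70)(-0.25) = 0.1900
  C_21 = −[(-0.05)(0.80) − (-0.15)(-0.10)] = 0.0550
  C_22 = (0.80)(0.80) − (-0.15)(-0.25) = 0.6025
  C_23 = −[(0.80)(-0.10) − (-0.05)(-0.25)] = 0.0925
  C_31 = (-0.05)(-0.40) − (-0.15)(0.70) = 0.1250
  C_32 = −[(0.80)(-0.40) − (-0.15)(-0.15)] = 0.3425
  C_33 = (0.80)(0.70) − (-0.05)(-0.15) = 0.5525
det(I−A) = Σ_j (I−A)_1j·C_1j = (0.80)(0.5200) + (-0.05)(0.2200) + (-0.15)(0.1900) = 0.3765
adj(I−A) = Cᵀ =
  [ 0.5200   0.0550   0.1250]
  [ 0.2200   0.6025   0.3425]
  [ 0.1900   0.0925   0.5525]
(I − A)⁻¹ = adj(I−A) / det(I−A) ≈
  [   1.3811     0.1461     0.3320]
  [   0.5843     1.6003     0.9097]
  [   0.5046     0.2457     1.4675]
Δx = (I − A)⁻¹ Δd with Δd having +25 in the Energy component and 0 elsewhere.
So Δx_P = L_PE · (+25), where L_PE = adj(I−A)_PE / det(I−A) = 0.1250 / 0.3765.
Δx_P = 0.1250 × (+25) / 0.3765 = 3.125 / 0.3765 ≈ 8.30.

Δx_P = 8.30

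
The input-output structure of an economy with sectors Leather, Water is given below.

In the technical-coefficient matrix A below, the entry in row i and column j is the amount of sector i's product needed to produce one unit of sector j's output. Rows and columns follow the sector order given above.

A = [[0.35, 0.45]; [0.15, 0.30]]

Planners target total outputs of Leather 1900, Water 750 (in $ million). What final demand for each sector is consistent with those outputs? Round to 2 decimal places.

d_L = 897.50, d_W = 240.00

I − A =
  [   0.65    -0.45]
  [  -0.15     0.70]
d = (I − A) x:
  d_L = (+0.65)·1900 + (-0.45)·750 = 897.50
  d_W = (-0.15)·1900 + (+0.70)·750 = 240.00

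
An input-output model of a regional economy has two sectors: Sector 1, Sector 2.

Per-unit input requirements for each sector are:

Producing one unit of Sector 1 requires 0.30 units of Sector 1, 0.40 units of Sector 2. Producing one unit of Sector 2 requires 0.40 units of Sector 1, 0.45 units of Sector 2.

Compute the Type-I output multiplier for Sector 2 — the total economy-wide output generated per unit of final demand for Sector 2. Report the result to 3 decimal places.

m_2 = 4.889

I − A =
  [   0.70    -0.40]
  [  -0.40     0.55]
det(I−A) = (0.70)(0.55) − (-0.40)(-0.40) = 0.2250
adj(I−A) = [[0.55, 0.40], [0.40, 0.70]]
(I − A)⁻¹ = adj(I−A) / det(I−A) ≈
  [   2.4444     1.7778]
  [   1.7778     3.1111]
The output multiplier for sector j is the column-j sum of the Leontief inverse (I − A)⁻¹ = adj(I−A) / det(I−A).
Column 2 of adj(I−A): (0.40, 0.70); det(I−A) = 0.2250.
m_2 = (0.40 + 0.70) / 0.2250 = 1.10 / 0.2250 ≈ 4.889.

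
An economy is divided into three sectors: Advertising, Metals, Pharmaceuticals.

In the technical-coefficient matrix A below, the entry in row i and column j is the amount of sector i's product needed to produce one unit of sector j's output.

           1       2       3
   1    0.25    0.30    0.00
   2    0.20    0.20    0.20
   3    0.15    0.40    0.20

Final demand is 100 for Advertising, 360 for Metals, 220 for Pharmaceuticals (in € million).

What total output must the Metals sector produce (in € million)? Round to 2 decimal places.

x_2 = 738.29

I − A =
  [   0.75    -0.30     0.00]
  [  -0.20     0.80    -0.20]
  [  -0.15    -0.40     0.80]
Cofactors of I−A, C_ij = (−1)^(i+j)·(minor ij) (rows/columns in the sector order above):
  C_11 = (0.80)(0.80) − (-0.20)(-0.40) = 0.5600
  C_12 = −[(-0.20)(0.80) − (-0.20)(-0.15)] = 0.1900
  C_13 = (-0.20)(-0.40) − (0.80)(-0.15) = 0.2000
  C_21 = −[(-0.30)(0.80) − (0.00)(-0.40)] = 0.2400
  C_22 = (0.75)(0.80) − (0.00)(-0.15) = 0.6000
  C_23 = −[(0.75)(-0.40) − (-0.30)(-0.15)] = 0.3450
  C_31 = (-0.30)(-0.20) − (0.00)(0.80) = 0.0600
  C_32 = −[(0.75)(-0.20) − (0.00)(-0.20)] = 0.1500
  C_33 = (0.75)(0.80) − (-0.30)(-0.20) = 0.5400
det(I−A) = Σ_j (I−A)_1j·C_1j = (0.75)(0.5600) + (-0.30)(0.1900) + (0.00)(0.2000) = 0.3630
adj(I−A) = Cᵀ =
  [ 0.5600   0.2400   0.0600]
  [ 0.1900   0.6000   0.1500]
  [ 0.2000   0.3450   0.5400]
(I − A)⁻¹ = adj(I−A) / det(I−A) ≈
  [   1.5427     0.6612     0.1653]
  [   0.5234     1.6529     0.4132]
  [   0.5510     0.9504     1.4876]
x = (I − A)⁻¹ d = adj(I−A)·d / det(I−A), with det(I−A) = 0.3630:
  x_1 = (0.5600·100 + 0.2400·360 + 0.0600·220) / 0.3630 = 155.60 / 0.3630 ≈ 428.65
  x_2 = (0.1900·100 + 0.6000·360 + 0.1500·220) / 0.3630 = 268.00 / 0.3630 ≈ 738.29
  x_3 = (0.2000·100 + 0.3450·360 + 0.5400·220) / 0.3630 = 263.00 / 0.3630 ≈ 724.52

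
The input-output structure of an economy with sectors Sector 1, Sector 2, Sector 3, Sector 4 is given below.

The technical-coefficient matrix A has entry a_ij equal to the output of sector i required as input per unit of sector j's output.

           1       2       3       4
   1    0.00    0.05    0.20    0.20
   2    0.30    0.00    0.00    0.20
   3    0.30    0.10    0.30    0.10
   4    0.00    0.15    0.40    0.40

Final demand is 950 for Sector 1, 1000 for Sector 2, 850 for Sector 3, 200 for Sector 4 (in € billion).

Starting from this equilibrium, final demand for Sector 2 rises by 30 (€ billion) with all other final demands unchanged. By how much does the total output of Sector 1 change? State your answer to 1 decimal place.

Δx_1 = 6.9

I − A =
  [   1.00    -0.05    -0.20    -0.20]
  [  -0.30     1.00     0.00    -0.20]
  [  -0.30    -0.10     0.70    -0.10]
  [   0.00    -0.15    -0.40     0.60]
Compute the cofactors C_ij = (−1)^(i+j)·(3×3 minor ij) of I−A; the adjugate is their transpose:
adj(I−A) = Cᵀ =
  [ 0.3510   0.0630   0.1980   0.1710]
  [ 0.1380   0.3200   0.1400   0.1760]
  [ 0.1935   0.0930   0.5520   0.1875]
  [ 0.1635   0.1420   0.4030   0.6235]
det(I−A) = Σ_j (I−A)_1j·C_1j = (1.00)(0.3510) + (-0.05)(0.1380) + (-0.20)(0.1935) + (-0.20)(0.1635) = 0.2727
(I − A)⁻¹ = adj(I−A) / det(I−A) ≈
  [   1.2871     0.2310     0.7261     0.6271]
  [   0.5061     1.1735     0.5134     0.6454]
  [   0.7096     0.3410     2.0242     0.6876]
  [   0.5996     0.5207     1.4778     2.2864]
Δx = (I − A)⁻¹ Δd with Δd having +30 in the Sector 2 component and 0 elsewhere.
So Δx_1 = L_12 · (+30), where L_12 = adj(I−A)_12 / det(I−A) = 0.0630 / 0.2727.
Δx_1 = 0.0630 × (+30) / 0.2727 = 1.89 / 0.2727 ≈ 6.9.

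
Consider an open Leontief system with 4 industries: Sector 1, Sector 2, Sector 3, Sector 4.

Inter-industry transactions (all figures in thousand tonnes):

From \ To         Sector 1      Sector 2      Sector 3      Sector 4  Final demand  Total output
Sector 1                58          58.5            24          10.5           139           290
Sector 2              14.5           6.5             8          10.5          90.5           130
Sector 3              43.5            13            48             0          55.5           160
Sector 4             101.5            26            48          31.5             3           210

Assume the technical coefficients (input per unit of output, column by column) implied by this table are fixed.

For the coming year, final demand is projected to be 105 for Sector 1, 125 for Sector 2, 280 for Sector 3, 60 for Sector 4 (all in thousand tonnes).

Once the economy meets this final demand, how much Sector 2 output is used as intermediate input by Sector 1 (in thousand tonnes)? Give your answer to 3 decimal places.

Technical coefficients a_ij = z_ij / X_j:
  a_11 = 58/290 = 0.20, a_21 = 14.5/290 = 0.05, a_31 = 43.5/290 = 0.15, a_41 = 101.5/290 = 0.35
  a_12 = 58.5/130 = 0.45, a_22 = 6.5/130 = 0.05, a_32 = 13/130 = 0.10, a_42 = 26/130 = 0.20
  a_13 = 24/160 = 0.15, a_23 = 8/160 = 0.05, a_33 = 48/160 = 0.30, a_43 = 48/160 = 0.30
  a_14 = 10.5/210 = 0.05, a_24 = 10.5/210 = 0.05, a_34 = 0/210 = 0.00, a_44 = 31.5/210 = 0.15
I − A =
  [   0.80    -0.45    -0.15    -0.05]
  [  -0.05     0.95    -0.05    -0.05]
  [  -0.15    -0.10     0.70     0.00]
  [  -0.35    -0.20    -0.30     0.85]
Compute the cofactors C_ij = (−1)^(i+j)·(3×3 minor ij) of I−A; the adjugate is their transpose:
adj(I−A) = Cᵀ =
  [ 0.552500   0.289000   0.160250   0.049500]
  [ 0.050625   0.442375   0.054875   0.029000]
  [ 0.125625   0.125125   0.593875   0.014750]
  [ 0.283750   0.267250   0.288500   0.486750]
det(I−A) = Σ_j (I−A)_1j·C_1j = (0.80)(0.552500) + (-0.45)(0.050625) + (-0.15)(0.125625) + (-0.05)(0.283750) = 0.3861875
(I − A)⁻¹ = adj(I−A) / det(I−A) ≈
  [   1.4307     0.7483     0.4150     0.1282]
  [   0.1311     1.1455     0.1421     0.0751]
  [   0.3253     0.3240     1.5378     0.0382]
  [   0.7347     0.6920     0.7470     1.2604]
First solve x = (I − A)⁻¹ d = adj(I−A)·d / det(I−A); in particular x_1 = (0.552500·105 + 0.289000·125 + 0.160250·280 + 0.049500·60) / 0.3861875 = 141.9775 / 0.3861875 ≈ 367.63878.
Intermediate flow from 2 to 1: z_21 = a_21 · x_1 = 0.05 × 141.9775 / 0.3861875 = 7.098875 / 0.3861875 ≈ 18.382.

z_21 = 18.382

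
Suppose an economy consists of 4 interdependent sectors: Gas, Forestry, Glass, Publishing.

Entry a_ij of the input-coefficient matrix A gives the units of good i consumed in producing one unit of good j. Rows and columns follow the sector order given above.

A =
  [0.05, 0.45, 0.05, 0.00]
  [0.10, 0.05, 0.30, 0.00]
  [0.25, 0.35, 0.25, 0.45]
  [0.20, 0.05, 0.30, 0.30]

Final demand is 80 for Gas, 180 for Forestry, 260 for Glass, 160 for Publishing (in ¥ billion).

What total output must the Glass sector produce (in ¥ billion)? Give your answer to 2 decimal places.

x_3 = 1473.91

I − A =
  [   0.95    -0.45    -0.05     0.00]
  [  -0.10     0.95    -0.30     0.00]
  [  -0.25    -0.35     0.75    -0.45]
  [  -0.20    -0.05    -0.30     0.70]
Compute the cofactors C_ij = (−1)^(i+j)·(3×3 minor ij) of I−A; the adjugate is their transpose:
adj(I−A) = Cᵀ =
  [ 0.290250   0.188875   0.127750   0.082125]
  [ 0.118500   0.357250   0.203000   0.130500]
  [ 0.278500   0.373375   0.600250   0.385875]
  [ 0.210750   0.239500   0.308250   0.496000]
det(I−A) = Σ_j (I−A)_1j·C_1j = (0.95)(0.290250) + (-0.45)(0.118500) + (-0.05)(0.278500) + (0.00)(0.210750) = 0.2084875
(I − A)⁻¹ = adj(I−A) / det(I−A) ≈
  [   1.3922     0.9059     0.6127     0.3939]
  [   0.5684     1.7135     0.9737     0.6259]
  [   1.3358     1.7909     2.8791     1.8508]
  [   1.0109     1.1487     1.4785     2.3790]
x = (I − A)⁻¹ d = adj(I−A)·d / det(I−A), with det(I−A) = 0.2084875:
  x_1 = (0.290250·80 + 0.188875·180 + 0.127750·260 + 0.082125·160) / 0.2084875 = 103.5725 / 0.2084875 ≈ 496.78
  x_2 = (0.118500·80 + 0.357250·180 + 0.203000·260 + 0.130500·160) / 0.2084875 = 147.445 / 0.2084875 ≈ 707.21
  x_3 = (0.278500·80 + 0.373375·180 + 0.600250·260 + 0.385875·160) / 0.2084875 = 307.2925 / 0.2084875 ≈ 1473.91
  x_4 = (0.210750·80 + 0.239500·180 + 0.308250·260 + 0.496000·160) / 0.2084875 = 219.475 / 0.2084875 ≈ 1052.70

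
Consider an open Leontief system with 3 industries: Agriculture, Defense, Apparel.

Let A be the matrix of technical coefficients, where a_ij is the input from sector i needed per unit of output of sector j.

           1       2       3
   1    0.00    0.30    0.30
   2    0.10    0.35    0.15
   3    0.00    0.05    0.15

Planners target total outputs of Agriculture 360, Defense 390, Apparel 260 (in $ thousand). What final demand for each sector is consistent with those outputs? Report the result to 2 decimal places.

I − A =
  [   1.00    -0.30    -0.30]
  [  -0.10     0.65    -0.15]
  [   0.00    -0.05     0.85]
d = (I − A) x:
  d_1 = (+1.00)·360 + (-0.30)·390 + (-0.30)·260 = 165.00
  d_2 = (-0.10)·360 + (+0.65)·390 + (-0.15)·260 = 178.50
  d_3 = (+0.00)·360 + (-0.05)·390 + (+0.85)·260 = 201.50

d_1 = 165.00, d_2 = 178.50, d_3 = 201.50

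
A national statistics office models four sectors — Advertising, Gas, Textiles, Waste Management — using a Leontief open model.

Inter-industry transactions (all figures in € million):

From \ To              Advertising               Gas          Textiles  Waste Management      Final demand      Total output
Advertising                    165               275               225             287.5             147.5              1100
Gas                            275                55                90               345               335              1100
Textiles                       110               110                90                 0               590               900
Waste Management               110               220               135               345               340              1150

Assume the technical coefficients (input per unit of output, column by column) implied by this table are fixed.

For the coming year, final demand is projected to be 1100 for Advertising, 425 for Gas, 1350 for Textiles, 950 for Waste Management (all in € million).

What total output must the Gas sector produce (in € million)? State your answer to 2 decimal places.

Technical coefficients a_ij = z_ij / X_j:
  a_11 = 165/1100 = 0.15, a_21 = 275/1100 = 0.25, a_31 = 110/1100 = 0.10, a_41 = 110/1100 = 0.10
  a_12 = 275/1100 = 0.25, a_22 = 55/1100 = 0.05, a_32 = 110/1100 = 0.10, a_42 = 220/1100 = 0.20
  a_13 = 225/900 = 0.25, a_23 = 90/900 = 0.10, a_33 = 90/900 = 0.10, a_43 = 135/900 = 0.15
  a_14 = 287.5/1150 = 0.25, a_24 = 345/1150 = 0.30, a_34 = 0/1150 = 0.00, a_44 = 345/1150 = 0.30
I − A =
  [   0.85    -0.25    -0.25    -0.25]
  [  -0.25     0.95    -0.10    -0.30]
  [  -0.10    -0.10     0.90     0.00]
  [  -0.10    -0.20    -0.15     0.70]
Compute the cofactors C_ij = (−1)^(i+j)·(3×3 minor ij) of I−A; the adjugate is their transpose:
adj(I−A) = Cᵀ =
  [ 0.533000   0.223750   0.220625   0.286250]
  [ 0.196000   0.491750   0.155875   0.280750]
  [ 0.081000   0.079500   0.426750   0.063000]
  [ 0.149500   0.189500   0.167500   0.629500]
det(I−A) = Σ_j (I−A)_1j·C_1j = (0.85)(0.533000) + (-0.25)(0.196000) + (-0.25)(0.081000) + (-0.25)(0.149500) = 0.346425
(I − A)⁻¹ = adj(I−A) / det(I−A) ≈
  [   1.5386     0.6459     0.6369     0.8263]
  [   0.5658     1.4195     0.4500     0.8104]
  [   0.2338     0.2295     1.2319     0.1819]
  [   0.4316     0.5470     0.4835     1.8171]
x = (I − A)⁻¹ d = adj(I−A)·d / det(I−A), with det(I−A) = 0.346425:
  x_1 = (0.533000·1100 + 0.223750·425 + 0.220625·1350 + 0.286250·950) / 0.346425 = 1251.175 / 0.346425 ≈ 3611.68
  x_2 = (0.196000·1100 + 0.491750·425 + 0.155875·1350 + 0.280750·950) / 0.346425 = 901.7375 / 0.346425 ≈ 2602.98
  x_3 = (0.081000·1100 + 0.079500·425 + 0.426750·1350 + 0.063000·950) / 0.346425 = 758.85 / 0.346425 ≈ 2190.52
  x_4 = (0.149500·1100 + 0.189500·425 + 0.167500·1350 + 0.629500·950) / 0.346425 = 1069.1375 / 0.346425 ≈ 3086.20

x_2 = 2602.98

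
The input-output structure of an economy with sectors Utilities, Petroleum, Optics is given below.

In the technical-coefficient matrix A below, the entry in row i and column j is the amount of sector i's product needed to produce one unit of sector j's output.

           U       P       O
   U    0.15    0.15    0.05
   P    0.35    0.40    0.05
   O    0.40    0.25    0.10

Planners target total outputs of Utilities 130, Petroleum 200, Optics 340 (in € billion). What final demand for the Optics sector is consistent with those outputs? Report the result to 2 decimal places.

d_O = 204.00

I − A =
  [   0.85    -0.15    -0.05]
  [  -0.35     0.60    -0.05]
  [  -0.40    -0.25     0.90]
d = (I − A) x:
  d_U = (+0.85)·130 + (-0.15)·200 + (-0.05)·340 = 63.50
  d_P = (-0.35)·130 + (+0.60)·200 + (-0.05)·340 = 57.50
  d_O = (-0.40)·130 + (-0.25)·200 + (+0.90)·340 = 204.00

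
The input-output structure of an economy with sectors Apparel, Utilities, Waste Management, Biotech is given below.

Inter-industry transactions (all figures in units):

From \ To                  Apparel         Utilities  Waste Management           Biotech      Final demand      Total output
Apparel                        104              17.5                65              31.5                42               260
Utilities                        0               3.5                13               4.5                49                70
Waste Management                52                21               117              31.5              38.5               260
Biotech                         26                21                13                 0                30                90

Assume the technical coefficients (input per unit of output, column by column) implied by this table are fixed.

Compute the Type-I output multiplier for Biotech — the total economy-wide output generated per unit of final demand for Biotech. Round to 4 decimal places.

m_B = 4.0838

Technical coefficients a_ij = z_ij / X_j:
  a_AA = 104/260 = 0.40, a_UA = 0/260 = 0.00, a_WA = 52/260 = 0.20, a_BA = 26/260 = 0.10
  a_AU = 17.5/70 = 0.25, a_UU = 3.5/70 = 0.05, a_WU = 21/70 = 0.30, a_BU = 21/70 = 0.30
  a_AW = 65/260 = 0.25, a_UW = 13/260 = 0.05, a_WW = 117/260 = 0.45, a_BW = 13/260 = 0.05
  a_AB = 31.5/90 = 0.35, a_UB = 4.5/90 = 0.05, a_WB = 31.5/90 = 0.35, a_BB = 0/90 = 0.00
I − A =
  [   0.60    -0.25    -0.25    -0.35]
  [   0.00     0.95    -0.05    -0.05]
  [  -0.20    -0.30     0.55    -0.35]
  [  -0.10    -0.30    -0.05     1.00]
Compute the cofactors C_ij = (−1)^(i+j)·(3×3 minor ij) of I−A; the adjugate is their transpose:
adj(I−A) = Cᵀ =
  [ 0.476625   0.297375   0.268750   0.275750]
  [ 0.015000   0.238000   0.031000   0.028000]
  [ 0.221750   0.312250   0.526500   0.277500]
  [ 0.063250   0.116750   0.062500   0.254500]
det(I−A) = Σ_j (I−A)_1j·C_1j = (0.60)(0.476625) + (-0.25)(0.015000) + (-0.25)(0.221750) + (-0.35)(0.063250) = 0.20465
(I − A)⁻¹ = adj(I−A) / det(I−A) ≈
  [   2.32898     1.45309     1.31322     1.34742]
  [   0.07330     1.16296     0.15148     0.13682]
  [   1.08356     1.52578     2.57269     1.35597]
  [   0.30906     0.57049     0.30540     1.24359]
The output multiplier for sector j is the column-j sum of the Leontief inverse (I − A)⁻¹ = adj(I−A) / det(I−A).
Column B of adj(I−A): (0.275750, 0.028000, 0.277500, 0.254500); det(I−A) = 0.20465.
m_B = (0.275750 + 0.028000 + 0.277500 + 0.254500) / 0.20465 = 0.83575 / 0.20465 ≈ 4.0838.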